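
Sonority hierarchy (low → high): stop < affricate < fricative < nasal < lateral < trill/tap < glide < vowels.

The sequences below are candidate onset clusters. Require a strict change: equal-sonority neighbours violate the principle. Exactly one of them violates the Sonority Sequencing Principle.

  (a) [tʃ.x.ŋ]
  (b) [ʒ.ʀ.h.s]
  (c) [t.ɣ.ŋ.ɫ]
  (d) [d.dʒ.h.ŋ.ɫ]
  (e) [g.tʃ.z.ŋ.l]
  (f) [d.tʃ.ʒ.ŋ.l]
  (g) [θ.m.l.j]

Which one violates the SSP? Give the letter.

b

(a) [tʃ.x.ŋ]: profile 2-3-4 — obeys.
(b) [ʒ.ʀ.h.s]: profile 3-6-3-3 — violates.
(c) [t.ɣ.ŋ.ɫ]: profile 1-3-4-5 — obeys.
(d) [d.dʒ.h.ŋ.ɫ]: profile 1-2-3-4-5 — obeys.
(e) [g.tʃ.z.ŋ.l]: profile 1-2-3-4-5 — obeys.
(f) [d.tʃ.ʒ.ŋ.l]: profile 1-2-3-4-5 — obeys.
(g) [θ.m.l.j]: profile 3-4-5-7 — obeys.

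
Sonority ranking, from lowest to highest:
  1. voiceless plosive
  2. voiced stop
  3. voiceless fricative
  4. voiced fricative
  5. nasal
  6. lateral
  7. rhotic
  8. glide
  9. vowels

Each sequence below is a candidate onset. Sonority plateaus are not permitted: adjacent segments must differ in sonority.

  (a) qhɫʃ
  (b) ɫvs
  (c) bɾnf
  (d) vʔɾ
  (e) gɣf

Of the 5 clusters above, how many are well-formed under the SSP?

0

(a) 1-3-6-3 → violates
(b) 6-4-3 → violates
(c) 2-7-5-3 → violates
(d) 4-1-7 → violates
(e) 2-4-3 → violates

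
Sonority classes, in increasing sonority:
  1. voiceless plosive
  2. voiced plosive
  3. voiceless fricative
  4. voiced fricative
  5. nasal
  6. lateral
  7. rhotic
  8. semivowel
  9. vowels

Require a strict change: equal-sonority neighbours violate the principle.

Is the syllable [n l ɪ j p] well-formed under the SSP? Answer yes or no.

yes

Onset: /n/ is a nasal (sonority 5), /l/ is a lateral (sonority 6); then the nucleus /ɪ/ (sonority 9).
Onset profile 5-6-9 — rises to the nucleus.
Coda: /j/ is a semivowel (sonority 8), /p/ is a voiceless plosive (sonority 1).
Coda profile 9-8-1 — falls from the nucleus.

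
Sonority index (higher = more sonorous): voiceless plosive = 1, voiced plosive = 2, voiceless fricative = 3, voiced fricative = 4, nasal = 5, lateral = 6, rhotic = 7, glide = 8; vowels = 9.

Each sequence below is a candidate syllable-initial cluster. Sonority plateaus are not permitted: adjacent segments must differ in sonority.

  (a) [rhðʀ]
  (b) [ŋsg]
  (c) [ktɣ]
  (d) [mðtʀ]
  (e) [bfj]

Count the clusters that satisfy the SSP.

1

(a) [rhðʀ]: profile 7-3-4-7 — violates.
(b) [ŋsg]: profile 5-3-2 — violates.
(c) [ktɣ]: profile 1-1-4 — violates.
(d) [mðtʀ]: profile 5-4-1-7 — violates.
(e) [bfj]: profile 2-3-8 — obeys.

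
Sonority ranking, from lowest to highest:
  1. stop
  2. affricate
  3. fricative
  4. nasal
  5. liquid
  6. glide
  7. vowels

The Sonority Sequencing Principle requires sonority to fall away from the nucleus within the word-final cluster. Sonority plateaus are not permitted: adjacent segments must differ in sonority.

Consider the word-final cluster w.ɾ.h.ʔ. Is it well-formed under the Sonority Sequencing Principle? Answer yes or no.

yes

/w/ — glide, sonority 6.
/ɾ/ — liquid, sonority 5.
/h/ — fricative, sonority 3.
/ʔ/ — stop, sonority 1.
The profile 6-5-3-1 strictly falls, so the word-final cluster satisfies the SSP.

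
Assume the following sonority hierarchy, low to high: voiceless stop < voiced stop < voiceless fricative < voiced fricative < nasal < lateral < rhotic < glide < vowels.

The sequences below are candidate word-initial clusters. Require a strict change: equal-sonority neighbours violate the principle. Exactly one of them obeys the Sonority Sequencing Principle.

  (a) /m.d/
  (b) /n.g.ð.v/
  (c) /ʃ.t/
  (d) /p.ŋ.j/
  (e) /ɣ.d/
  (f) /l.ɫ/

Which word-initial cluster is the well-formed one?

d

(a) /m.d/: profile 5-2 — violates.
(b) /n.g.ð.v/: profile 5-2-4-4 — violates.
(c) /ʃ.t/: profile 3-1 — violates.
(d) /p.ŋ.j/: profile 1-5-8 — obeys.
(e) /ɣ.d/: profile 4-2 — violates.
(f) /l.ɫ/: profile 6-6 — violates.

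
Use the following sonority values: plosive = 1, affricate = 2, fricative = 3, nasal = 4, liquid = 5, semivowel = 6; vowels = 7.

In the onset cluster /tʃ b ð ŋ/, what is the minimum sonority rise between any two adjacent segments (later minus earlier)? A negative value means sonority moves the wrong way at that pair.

-1

/tʃ/ is an affricate (sonority 2).
/b/ is a plosive (sonority 1).
/ð/ is a fricative (sonority 3).
/ŋ/ is a nasal (sonority 4).
/tʃ/→/b/: change -1.
/b/→/ð/: change +2.
/ð/→/ŋ/: change +1.
Minimum = -1.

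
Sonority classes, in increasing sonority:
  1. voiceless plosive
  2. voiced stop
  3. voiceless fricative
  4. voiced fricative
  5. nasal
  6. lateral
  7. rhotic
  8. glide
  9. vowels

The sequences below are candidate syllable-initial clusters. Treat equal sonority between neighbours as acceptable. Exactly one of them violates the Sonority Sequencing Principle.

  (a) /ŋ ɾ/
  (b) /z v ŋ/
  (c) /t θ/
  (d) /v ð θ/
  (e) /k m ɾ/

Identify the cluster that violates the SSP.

d

(a) sonority 5-7: well-formed.
(b) sonority 4-4-5: well-formed.
(c) sonority 1-3: well-formed.
(d) sonority 4-4-3: ill-formed.
(e) sonority 1-5-7: well-formed.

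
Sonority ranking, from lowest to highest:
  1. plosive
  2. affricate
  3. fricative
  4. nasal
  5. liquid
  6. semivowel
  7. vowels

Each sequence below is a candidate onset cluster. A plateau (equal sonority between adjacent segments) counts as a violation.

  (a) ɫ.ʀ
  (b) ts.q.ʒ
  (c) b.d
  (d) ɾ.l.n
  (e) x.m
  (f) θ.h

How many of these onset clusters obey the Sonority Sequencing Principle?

(a) 5-5 → violates
(b) 2-1-3 → violates
(c) 1-1 → violates
(d) 5-5-4 → violates
(e) 3-4 → obeys
(f) 3-3 → violates

1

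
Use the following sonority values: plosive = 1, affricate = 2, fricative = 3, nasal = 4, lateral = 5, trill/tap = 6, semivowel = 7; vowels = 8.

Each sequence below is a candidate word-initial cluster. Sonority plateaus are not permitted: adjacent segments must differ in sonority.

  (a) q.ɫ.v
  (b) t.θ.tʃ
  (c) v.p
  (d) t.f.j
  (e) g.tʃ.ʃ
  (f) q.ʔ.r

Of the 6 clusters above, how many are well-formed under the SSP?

2

(a) sonority 1-5-3: ill-formed.
(b) sonority 1-3-2: ill-formed.
(c) sonority 3-1: ill-formed.
(d) sonority 1-3-7: well-formed.
(e) sonority 1-2-3: well-formed.
(f) sonority 1-1-6: ill-formed.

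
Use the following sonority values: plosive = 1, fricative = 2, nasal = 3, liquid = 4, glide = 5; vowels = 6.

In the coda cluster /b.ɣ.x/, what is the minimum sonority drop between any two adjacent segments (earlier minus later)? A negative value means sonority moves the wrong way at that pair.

-1

/b/ is a plosive (sonority 1).
/ɣ/ is a fricative (sonority 2).
/x/ is a fricative (sonority 2).
/b/→/ɣ/: change -1.
/ɣ/→/x/: change +0.
Minimum = -1.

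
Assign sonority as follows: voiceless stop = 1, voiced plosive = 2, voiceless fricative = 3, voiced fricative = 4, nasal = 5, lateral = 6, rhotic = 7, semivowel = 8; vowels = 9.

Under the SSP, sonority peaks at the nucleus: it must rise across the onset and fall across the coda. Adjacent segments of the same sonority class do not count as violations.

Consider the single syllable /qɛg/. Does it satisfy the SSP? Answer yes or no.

Onset: /q/ is a voiceless stop (sonority 1); then the nucleus /ɛ/ (sonority 9).
Onset profile 1-9 — rises to the nucleus.
Coda: /g/ is a voiced plosive (sonority 2).
Coda profile 9-2 — falls from the nucleus.

yes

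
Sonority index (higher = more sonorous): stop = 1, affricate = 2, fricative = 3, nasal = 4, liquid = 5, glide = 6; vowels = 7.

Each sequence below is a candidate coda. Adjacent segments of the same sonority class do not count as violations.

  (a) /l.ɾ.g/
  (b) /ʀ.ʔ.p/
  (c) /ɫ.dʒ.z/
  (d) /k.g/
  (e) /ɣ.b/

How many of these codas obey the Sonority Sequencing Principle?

(a) sonority 5-5-1: well-formed.
(b) sonority 5-1-1: well-formed.
(c) sonority 5-2-3: ill-formed.
(d) sonority 1-1: well-formed.
(e) sonority 3-1: well-formed.

4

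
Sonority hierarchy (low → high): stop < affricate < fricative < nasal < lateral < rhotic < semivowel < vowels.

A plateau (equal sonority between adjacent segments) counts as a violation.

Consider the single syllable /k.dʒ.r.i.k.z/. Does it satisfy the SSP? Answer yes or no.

no

Onset: /k/ is a stop (sonority 1), /dʒ/ is an affricate (sonority 2), /r/ is a rhotic (sonority 6); then the nucleus /i/ (sonority 8).
Onset profile 1-2-6-8 — rises to the nucleus.
Coda: /k/ is a stop (sonority 1), /z/ is a fricative (sonority 3).
Coda profile 8-1-3 — does not strictly fall throughout.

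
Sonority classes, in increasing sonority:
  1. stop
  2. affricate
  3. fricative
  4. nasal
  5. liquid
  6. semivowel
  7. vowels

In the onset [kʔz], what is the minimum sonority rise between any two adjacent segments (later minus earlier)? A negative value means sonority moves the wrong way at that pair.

/k/ — stop, sonority 1.
/ʔ/ — stop, sonority 1.
/z/ — fricative, sonority 3.
/k/→/ʔ/: change +0.
/ʔ/→/z/: change +2.
Minimum = 0.

0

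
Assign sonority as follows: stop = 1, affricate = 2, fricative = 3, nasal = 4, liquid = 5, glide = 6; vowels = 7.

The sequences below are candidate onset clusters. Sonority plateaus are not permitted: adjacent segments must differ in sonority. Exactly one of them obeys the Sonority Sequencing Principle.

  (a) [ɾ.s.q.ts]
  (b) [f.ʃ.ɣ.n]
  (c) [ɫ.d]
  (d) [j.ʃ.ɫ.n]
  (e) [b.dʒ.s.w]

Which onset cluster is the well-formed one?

(a) 5-3-1-2 → violates
(b) 3-3-3-4 → violates
(c) 5-1 → violates
(d) 6-3-5-4 → violates
(e) 1-2-3-6 → obeys

e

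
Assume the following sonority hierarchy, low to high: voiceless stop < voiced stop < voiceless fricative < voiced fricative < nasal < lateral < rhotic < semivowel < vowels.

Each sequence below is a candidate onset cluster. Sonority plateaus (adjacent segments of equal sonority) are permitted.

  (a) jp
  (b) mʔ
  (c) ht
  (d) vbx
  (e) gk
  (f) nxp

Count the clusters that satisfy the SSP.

(a) jp: profile 8-1 — violates.
(b) mʔ: profile 5-1 — violates.
(c) ht: profile 3-1 — violates.
(d) vbx: profile 4-2-3 — violates.
(e) gk: profile 2-1 — violates.
(f) nxp: profile 5-3-1 — violates.

0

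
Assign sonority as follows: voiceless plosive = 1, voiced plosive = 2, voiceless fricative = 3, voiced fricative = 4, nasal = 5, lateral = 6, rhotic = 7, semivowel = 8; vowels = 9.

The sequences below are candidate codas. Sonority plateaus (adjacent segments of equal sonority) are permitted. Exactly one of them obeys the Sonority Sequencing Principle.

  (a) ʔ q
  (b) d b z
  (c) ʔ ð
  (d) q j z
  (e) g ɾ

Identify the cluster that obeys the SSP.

(a) 1-1 → obeys
(b) 2-2-4 → violates
(c) 1-4 → violates
(d) 1-8-4 → violates
(e) 2-7 → violates

a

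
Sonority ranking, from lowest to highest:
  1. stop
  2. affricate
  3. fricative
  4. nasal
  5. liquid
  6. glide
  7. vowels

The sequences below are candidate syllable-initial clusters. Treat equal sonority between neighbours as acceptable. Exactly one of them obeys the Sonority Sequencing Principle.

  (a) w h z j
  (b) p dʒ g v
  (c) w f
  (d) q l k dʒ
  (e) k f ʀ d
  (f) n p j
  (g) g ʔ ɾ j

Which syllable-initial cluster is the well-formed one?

(a) 6-3-3-6 → violates
(b) 1-2-1-3 → violates
(c) 6-3 → violates
(d) 1-5-1-2 → violates
(e) 1-3-5-1 → violates
(f) 4-1-6 → violates
(g) 1-1-5-6 → obeys

g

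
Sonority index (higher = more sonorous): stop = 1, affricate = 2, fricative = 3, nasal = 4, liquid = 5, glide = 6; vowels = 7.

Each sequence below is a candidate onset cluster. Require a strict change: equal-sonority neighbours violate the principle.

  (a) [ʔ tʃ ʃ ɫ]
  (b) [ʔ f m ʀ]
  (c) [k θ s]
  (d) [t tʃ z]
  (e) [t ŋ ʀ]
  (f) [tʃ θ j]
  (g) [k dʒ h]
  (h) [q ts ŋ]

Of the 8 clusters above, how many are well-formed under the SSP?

(a) 1-2-3-5 → obeys
(b) 1-3-4-5 → obeys
(c) 1-3-3 → violates
(d) 1-2-3 → obeys
(e) 1-4-5 → obeys
(f) 2-3-6 → obeys
(g) 1-2-3 → obeys
(h) 1-2-4 → obeys

7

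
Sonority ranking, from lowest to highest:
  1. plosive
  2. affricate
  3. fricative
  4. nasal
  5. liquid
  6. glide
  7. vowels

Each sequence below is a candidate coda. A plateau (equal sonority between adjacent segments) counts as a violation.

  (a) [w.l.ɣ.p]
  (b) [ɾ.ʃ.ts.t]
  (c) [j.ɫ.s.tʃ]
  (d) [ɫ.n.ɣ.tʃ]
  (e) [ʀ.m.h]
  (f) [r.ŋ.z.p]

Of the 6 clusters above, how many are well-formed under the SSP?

6

(a) 6-5-3-1 → obeys
(b) 5-3-2-1 → obeys
(c) 6-5-3-2 → obeys
(d) 5-4-3-2 → obeys
(e) 5-4-3 → obeys
(f) 5-4-3-1 → obeys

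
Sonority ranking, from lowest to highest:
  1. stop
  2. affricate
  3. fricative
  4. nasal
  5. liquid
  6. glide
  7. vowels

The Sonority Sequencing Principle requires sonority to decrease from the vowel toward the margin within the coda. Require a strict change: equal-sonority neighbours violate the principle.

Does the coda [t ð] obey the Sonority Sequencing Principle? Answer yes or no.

no

/t/ is a stop (sonority 1).
/ð/ is a fricative (sonority 3).
The profile is 1-3. Between /t/ (1) and /ð/ (3) sonority does not fall, so the cluster violates the SSP.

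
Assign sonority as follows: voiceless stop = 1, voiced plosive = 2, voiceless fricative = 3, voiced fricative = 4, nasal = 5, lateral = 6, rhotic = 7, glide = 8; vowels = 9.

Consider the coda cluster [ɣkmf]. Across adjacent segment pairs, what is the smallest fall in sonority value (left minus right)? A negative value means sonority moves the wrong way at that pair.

-4

/ɣ/ — voiced fricative, sonority 4.
/k/ — voiceless stop, sonority 1.
/m/ — nasal, sonority 5.
/f/ — voiceless fricative, sonority 3.
/ɣ/→/k/: change +3.
/k/→/m/: change -4.
/m/→/f/: change +2.
Minimum = -4.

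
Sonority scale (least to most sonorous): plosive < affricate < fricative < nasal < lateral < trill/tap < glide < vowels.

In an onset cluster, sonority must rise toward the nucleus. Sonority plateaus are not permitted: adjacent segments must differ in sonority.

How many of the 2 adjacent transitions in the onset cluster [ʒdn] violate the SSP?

/ʒ/ — fricative, sonority 3.
/d/ — plosive, sonority 1.
/n/ — nasal, sonority 4.
/ʒ/→/d/: 3→1 (does not rise) — violation.
/d/→/n/: 1→4 (rises) — ok.

1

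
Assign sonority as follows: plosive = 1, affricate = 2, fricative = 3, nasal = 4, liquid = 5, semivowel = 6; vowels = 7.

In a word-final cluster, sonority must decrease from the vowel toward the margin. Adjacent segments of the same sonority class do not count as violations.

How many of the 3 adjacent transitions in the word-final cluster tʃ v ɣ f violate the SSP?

/tʃ/ is an affricate (sonority 2).
/v/ is a fricative (sonority 3).
/ɣ/ is a fricative (sonority 3).
/f/ is a fricative (sonority 3).
/tʃ/→/v/: 2→3 (does not fall) — violation.
/v/→/ɣ/: 3→3 (plateau, allowed) — ok.
/ɣ/→/f/: 3→3 (plateau, allowed) — ok.

1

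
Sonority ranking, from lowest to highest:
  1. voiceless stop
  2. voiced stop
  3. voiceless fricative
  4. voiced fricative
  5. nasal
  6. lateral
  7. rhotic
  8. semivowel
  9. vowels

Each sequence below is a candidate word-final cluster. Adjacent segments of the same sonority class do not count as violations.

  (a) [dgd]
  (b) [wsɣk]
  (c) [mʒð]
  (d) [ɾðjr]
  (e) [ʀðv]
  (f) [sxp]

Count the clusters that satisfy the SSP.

(a) [dgd]: profile 2-2-2 — obeys.
(b) [wsɣk]: profile 8-3-4-1 — violates.
(c) [mʒð]: profile 5-4-4 — obeys.
(d) [ɾðjr]: profile 7-4-8-7 — violates.
(e) [ʀðv]: profile 7-4-4 — obeys.
(f) [sxp]: profile 3-3-1 — obeys.

4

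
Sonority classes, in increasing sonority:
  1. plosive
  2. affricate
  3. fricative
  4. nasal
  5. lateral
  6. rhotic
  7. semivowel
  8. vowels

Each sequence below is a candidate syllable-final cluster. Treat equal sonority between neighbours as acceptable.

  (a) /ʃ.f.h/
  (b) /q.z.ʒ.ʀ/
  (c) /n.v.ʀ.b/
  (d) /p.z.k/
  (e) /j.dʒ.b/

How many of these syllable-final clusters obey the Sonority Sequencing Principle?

2

(a) sonority 3-3-3: well-formed.
(b) sonority 1-3-3-6: ill-formed.
(c) sonority 4-3-6-1: ill-formed.
(d) sonority 1-3-1: ill-formed.
(e) sonority 7-2-1: well-formed.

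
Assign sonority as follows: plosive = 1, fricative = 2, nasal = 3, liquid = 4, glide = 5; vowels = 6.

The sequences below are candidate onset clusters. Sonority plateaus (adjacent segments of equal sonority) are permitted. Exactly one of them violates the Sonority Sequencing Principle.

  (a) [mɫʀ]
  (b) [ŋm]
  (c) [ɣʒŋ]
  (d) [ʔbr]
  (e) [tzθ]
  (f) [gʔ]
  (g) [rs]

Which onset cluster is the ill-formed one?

(a) sonority 3-4-4: well-formed.
(b) sonority 3-3: well-formed.
(c) sonority 2-2-3: well-formed.
(d) sonority 1-1-4: well-formed.
(e) sonority 1-2-2: well-formed.
(f) sonority 1-1: well-formed.
(g) sonority 4-2: ill-formed.

g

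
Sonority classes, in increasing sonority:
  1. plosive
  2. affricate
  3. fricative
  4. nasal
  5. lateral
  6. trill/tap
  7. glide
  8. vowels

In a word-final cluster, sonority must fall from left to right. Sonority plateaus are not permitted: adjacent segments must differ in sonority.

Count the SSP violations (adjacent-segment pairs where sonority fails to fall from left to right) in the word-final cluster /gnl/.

2

/g/: plosive = 1.
/n/: nasal = 4.
/l/: lateral = 5.
/g/→/n/: 1→4 (does not fall) — violation.
/n/→/l/: 4→5 (does not fall) — violation.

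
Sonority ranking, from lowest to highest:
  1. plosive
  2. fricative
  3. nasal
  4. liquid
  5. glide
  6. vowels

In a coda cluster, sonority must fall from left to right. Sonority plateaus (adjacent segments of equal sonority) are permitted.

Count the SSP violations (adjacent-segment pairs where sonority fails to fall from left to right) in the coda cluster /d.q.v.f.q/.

1

/d/ — plosive, sonority 1.
/q/ — plosive, sonority 1.
/v/ — fricative, sonority 2.
/f/ — fricative, sonority 2.
/q/ — plosive, sonority 1.
/d/→/q/: 1→1 (plateau, allowed) — ok.
/q/→/v/: 1→2 (does not fall) — violation.
/v/→/f/: 2→2 (plateau, allowed) — ok.
/f/→/q/: 2→1 (falls) — ok.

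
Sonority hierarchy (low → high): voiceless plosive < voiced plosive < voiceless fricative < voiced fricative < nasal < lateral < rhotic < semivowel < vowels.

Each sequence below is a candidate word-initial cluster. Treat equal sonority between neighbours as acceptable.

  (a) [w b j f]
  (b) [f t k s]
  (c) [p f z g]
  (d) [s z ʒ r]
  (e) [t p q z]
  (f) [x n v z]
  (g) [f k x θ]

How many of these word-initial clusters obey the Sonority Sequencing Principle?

2

(a) sonority 8-2-8-3: ill-formed.
(b) sonority 3-1-1-3: ill-formed.
(c) sonority 1-3-4-2: ill-formed.
(d) sonority 3-4-4-7: well-formed.
(e) sonority 1-1-1-4: well-formed.
(f) sonority 3-5-4-4: ill-formed.
(g) sonority 3-1-3-3: ill-formed.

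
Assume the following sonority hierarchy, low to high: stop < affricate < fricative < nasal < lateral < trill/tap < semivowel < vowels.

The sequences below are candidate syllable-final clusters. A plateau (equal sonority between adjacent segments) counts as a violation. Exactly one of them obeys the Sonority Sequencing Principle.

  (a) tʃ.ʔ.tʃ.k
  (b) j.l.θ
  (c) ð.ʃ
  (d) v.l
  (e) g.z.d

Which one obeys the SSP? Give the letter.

b

(a) tʃ.ʔ.tʃ.k: profile 2-1-2-1 — violates.
(b) j.l.θ: profile 7-5-3 — obeys.
(c) ð.ʃ: profile 3-3 — violates.
(d) v.l: profile 3-5 — violates.
(e) g.z.d: profile 1-3-1 — violates.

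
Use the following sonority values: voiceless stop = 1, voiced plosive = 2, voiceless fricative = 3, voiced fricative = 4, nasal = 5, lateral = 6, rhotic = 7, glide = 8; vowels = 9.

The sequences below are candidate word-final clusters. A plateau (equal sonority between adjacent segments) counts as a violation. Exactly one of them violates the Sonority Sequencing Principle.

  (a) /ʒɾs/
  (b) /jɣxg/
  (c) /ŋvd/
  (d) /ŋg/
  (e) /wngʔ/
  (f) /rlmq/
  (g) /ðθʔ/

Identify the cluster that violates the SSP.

a

(a) /ʒɾs/: profile 4-7-3 — violates.
(b) /jɣxg/: profile 8-4-3-2 — obeys.
(c) /ŋvd/: profile 5-4-2 — obeys.
(d) /ŋg/: profile 5-2 — obeys.
(e) /wngʔ/: profile 8-5-2-1 — obeys.
(f) /rlmq/: profile 7-6-5-1 — obeys.
(g) /ðθʔ/: profile 4-3-1 — obeys.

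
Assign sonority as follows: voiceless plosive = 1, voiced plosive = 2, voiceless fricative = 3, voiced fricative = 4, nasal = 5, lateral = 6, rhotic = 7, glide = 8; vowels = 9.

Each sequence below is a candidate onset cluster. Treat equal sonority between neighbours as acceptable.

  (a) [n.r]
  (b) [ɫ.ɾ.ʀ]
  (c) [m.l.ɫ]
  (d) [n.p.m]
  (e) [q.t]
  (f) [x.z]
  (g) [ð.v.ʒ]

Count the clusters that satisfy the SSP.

6

(a) [n.r]: profile 5-7 — obeys.
(b) [ɫ.ɾ.ʀ]: profile 6-7-7 — obeys.
(c) [m.l.ɫ]: profile 5-6-6 — obeys.
(d) [n.p.m]: profile 5-1-5 — violates.
(e) [q.t]: profile 1-1 — obeys.
(f) [x.z]: profile 3-4 — obeys.
(g) [ð.v.ʒ]: profile 4-4-4 — obeys.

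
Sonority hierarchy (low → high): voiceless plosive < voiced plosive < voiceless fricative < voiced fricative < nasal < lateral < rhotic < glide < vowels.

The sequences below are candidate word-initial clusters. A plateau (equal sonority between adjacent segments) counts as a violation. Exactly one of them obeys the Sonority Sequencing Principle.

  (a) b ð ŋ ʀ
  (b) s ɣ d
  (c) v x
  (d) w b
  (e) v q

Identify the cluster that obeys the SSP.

a

(a) b ð ŋ ʀ: profile 2-4-5-7 — obeys.
(b) s ɣ d: profile 3-4-2 — violates.
(c) v x: profile 4-3 — violates.
(d) w b: profile 8-2 — violates.
(e) v q: profile 4-1 — violates.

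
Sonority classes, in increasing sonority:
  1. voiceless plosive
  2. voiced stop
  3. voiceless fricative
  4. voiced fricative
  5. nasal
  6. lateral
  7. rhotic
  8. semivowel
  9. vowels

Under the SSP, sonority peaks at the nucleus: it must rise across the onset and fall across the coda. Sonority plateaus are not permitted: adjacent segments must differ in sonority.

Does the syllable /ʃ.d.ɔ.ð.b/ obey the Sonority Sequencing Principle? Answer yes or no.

no

Onset: /ʃ/ is a voiceless fricative (sonority 3), /d/ is a voiced stop (sonority 2); then the nucleus /ɔ/ (sonority 9).
Onset profile 3-2-9 — does not strictly rise throughout.
Coda: /ð/ is a voiced fricative (sonority 4), /b/ is a voiced stop (sonority 2).
Coda profile 9-4-2 — falls from the nucleus.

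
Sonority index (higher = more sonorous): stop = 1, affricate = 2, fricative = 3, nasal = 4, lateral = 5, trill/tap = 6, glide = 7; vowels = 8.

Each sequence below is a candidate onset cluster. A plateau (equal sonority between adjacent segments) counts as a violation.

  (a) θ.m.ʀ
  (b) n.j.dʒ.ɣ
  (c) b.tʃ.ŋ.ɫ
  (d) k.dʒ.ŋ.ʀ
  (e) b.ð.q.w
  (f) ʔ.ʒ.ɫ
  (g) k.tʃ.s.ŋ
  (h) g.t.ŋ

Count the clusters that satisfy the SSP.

5

(a) 3-4-6 → obeys
(b) 4-7-2-3 → violates
(c) 1-2-4-5 → obeys
(d) 1-2-4-6 → obeys
(e) 1-3-1-7 → violates
(f) 1-3-5 → obeys
(g) 1-2-3-4 → obeys
(h) 1-1-4 → violates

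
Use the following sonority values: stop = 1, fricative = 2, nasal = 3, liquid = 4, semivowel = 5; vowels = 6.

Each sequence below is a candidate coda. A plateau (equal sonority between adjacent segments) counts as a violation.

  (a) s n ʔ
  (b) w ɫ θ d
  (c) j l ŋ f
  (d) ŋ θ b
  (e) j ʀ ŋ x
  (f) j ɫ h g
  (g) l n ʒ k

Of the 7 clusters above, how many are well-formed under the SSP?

6

(a) s n ʔ: profile 2-3-1 — violates.
(b) w ɫ θ d: profile 5-4-2-1 — obeys.
(c) j l ŋ f: profile 5-4-3-2 — obeys.
(d) ŋ θ b: profile 3-2-1 — obeys.
(e) j ʀ ŋ x: profile 5-4-3-2 — obeys.
(f) j ɫ h g: profile 5-4-2-1 — obeys.
(g) l n ʒ k: profile 4-3-2-1 — obeys.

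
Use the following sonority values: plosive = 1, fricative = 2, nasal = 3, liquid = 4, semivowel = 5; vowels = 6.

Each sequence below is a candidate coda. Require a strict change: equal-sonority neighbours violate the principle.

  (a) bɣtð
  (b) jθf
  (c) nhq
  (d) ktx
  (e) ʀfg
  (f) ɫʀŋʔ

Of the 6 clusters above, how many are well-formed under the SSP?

(a) bɣtð: profile 1-2-1-2 — violates.
(b) jθf: profile 5-2-2 — violates.
(c) nhq: profile 3-2-1 — obeys.
(d) ktx: profile 1-1-2 — violates.
(e) ʀfg: profile 4-2-1 — obeys.
(f) ɫʀŋʔ: profile 4-4-3-1 — violates.

2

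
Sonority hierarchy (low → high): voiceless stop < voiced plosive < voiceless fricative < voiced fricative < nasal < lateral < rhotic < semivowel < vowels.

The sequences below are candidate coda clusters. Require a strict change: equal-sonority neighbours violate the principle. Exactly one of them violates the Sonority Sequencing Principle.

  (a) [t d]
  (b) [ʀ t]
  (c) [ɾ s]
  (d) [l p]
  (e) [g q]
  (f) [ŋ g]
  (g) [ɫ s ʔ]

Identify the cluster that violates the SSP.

a

(a) 1-2 → violates
(b) 7-1 → obeys
(c) 7-3 → obeys
(d) 6-1 → obeys
(e) 2-1 → obeys
(f) 5-2 → obeys
(g) 6-3-1 → obeys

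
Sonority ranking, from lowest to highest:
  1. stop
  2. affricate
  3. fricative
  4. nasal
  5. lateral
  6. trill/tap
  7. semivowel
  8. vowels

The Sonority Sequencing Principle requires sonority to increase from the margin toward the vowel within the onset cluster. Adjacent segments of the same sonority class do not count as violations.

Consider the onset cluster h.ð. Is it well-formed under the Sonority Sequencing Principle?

/h/ is a fricative (sonority 3).
/ð/ is a fricative (sonority 3).
The profile 3-3 is non-decreasing (plateaus allowed), so the onset cluster satisfies the SSP.

yes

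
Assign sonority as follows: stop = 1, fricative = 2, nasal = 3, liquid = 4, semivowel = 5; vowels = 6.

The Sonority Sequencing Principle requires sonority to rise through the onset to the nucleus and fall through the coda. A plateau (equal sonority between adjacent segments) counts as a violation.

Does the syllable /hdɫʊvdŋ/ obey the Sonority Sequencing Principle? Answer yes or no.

Onset: /h/ is a fricative (sonority 2), /d/ is a stop (sonority 1), /ɫ/ is a liquid (sonority 4); then the nucleus /ʊ/ (sonority 6).
Onset profile 2-1-4-6 — does not strictly rise throughout.
Coda: /v/ is a fricative (sonority 2), /d/ is a stop (sonority 1), /ŋ/ is a nasal (sonority 3).
Coda profile 6-2-1-3 — does not strictly fall throughout.

no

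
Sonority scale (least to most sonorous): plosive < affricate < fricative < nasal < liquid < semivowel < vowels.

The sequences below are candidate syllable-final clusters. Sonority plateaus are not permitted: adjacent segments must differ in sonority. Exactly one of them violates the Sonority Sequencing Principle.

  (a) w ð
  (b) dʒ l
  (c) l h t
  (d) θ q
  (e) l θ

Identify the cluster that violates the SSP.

b

(a) sonority 6-3: well-formed.
(b) sonority 2-5: ill-formed.
(c) sonority 5-3-1: well-formed.
(d) sonority 3-1: well-formed.
(e) sonority 5-3: well-formed.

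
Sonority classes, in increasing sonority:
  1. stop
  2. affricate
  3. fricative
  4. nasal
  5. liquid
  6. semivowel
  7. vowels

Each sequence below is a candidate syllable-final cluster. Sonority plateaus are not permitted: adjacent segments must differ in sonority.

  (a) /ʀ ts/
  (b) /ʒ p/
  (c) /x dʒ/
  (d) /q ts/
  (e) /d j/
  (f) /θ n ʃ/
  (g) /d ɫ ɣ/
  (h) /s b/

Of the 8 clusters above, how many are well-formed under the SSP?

(a) 5-2 → obeys
(b) 3-1 → obeys
(c) 3-2 → obeys
(d) 1-2 → violates
(e) 1-6 → violates
(f) 3-4-3 → violates
(g) 1-5-3 → violates
(h) 3-1 → obeys

4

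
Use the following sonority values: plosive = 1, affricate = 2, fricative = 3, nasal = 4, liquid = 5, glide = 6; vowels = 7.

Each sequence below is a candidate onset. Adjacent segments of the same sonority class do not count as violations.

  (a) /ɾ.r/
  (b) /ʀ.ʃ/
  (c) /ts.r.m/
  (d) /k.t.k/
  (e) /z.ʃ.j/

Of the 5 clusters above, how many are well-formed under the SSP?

3

(a) sonority 5-5: well-formed.
(b) sonority 5-3: ill-formed.
(c) sonority 2-5-4: ill-formed.
(d) sonority 1-1-1: well-formed.
(e) sonority 3-3-6: well-formed.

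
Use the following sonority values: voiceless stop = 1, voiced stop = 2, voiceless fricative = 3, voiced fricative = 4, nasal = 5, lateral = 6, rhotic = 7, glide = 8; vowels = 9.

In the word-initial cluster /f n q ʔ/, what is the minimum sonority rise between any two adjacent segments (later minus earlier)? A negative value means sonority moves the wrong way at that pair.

/f/ — voiceless fricative, sonority 3.
/n/ — nasal, sonority 5.
/q/ — voiceless stop, sonority 1.
/ʔ/ — voiceless stop, sonority 1.
/f/→/n/: change +2.
/n/→/q/: change -4.
/q/→/ʔ/: change +0.
Minimum = -4.

-4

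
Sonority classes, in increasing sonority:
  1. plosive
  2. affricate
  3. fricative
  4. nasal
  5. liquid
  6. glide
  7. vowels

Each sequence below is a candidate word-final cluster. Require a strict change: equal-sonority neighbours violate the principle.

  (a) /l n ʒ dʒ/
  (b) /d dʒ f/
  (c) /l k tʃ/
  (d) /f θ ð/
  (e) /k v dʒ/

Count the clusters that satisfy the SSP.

1

(a) /l n ʒ dʒ/: profile 5-4-3-2 — obeys.
(b) /d dʒ f/: profile 1-2-3 — violates.
(c) /l k tʃ/: profile 5-1-2 — violates.
(d) /f θ ð/: profile 3-3-3 — violates.
(e) /k v dʒ/: profile 1-3-2 — violates.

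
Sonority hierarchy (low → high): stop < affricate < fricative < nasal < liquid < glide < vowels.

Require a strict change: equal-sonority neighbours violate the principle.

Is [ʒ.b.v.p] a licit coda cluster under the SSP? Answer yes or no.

/ʒ/ — fricative, sonority 3.
/b/ — stop, sonority 1.
/v/ — fricative, sonority 3.
/p/ — stop, sonority 1.
The profile is 3-1-3-1. Between /b/ (1) and /v/ (3) sonority does not fall, so the cluster violates the SSP.

no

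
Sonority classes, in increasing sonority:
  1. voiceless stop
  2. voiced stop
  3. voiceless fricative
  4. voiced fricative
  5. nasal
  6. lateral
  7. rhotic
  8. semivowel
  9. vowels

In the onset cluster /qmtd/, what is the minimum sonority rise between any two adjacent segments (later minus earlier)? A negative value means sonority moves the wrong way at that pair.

/q/: voiceless stop = 1.
/m/: nasal = 5.
/t/: voiceless stop = 1.
/d/: voiced stop = 2.
/q/→/m/: change +4.
/m/→/t/: change -4.
/t/→/d/: change +1.
Minimum = -4.

-4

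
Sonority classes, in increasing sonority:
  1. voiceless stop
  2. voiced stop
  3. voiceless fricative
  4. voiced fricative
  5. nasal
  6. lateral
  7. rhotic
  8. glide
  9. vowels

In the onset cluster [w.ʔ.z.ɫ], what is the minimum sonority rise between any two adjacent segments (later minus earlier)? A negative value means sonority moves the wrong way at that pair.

-7

/w/ is a glide (sonority 8).
/ʔ/ is a voiceless stop (sonority 1).
/z/ is a voiced fricative (sonority 4).
/ɫ/ is a lateral (sonority 6).
/w/→/ʔ/: change -7.
/ʔ/→/z/: change +3.
/z/→/ɫ/: change +2.
Minimum = -7.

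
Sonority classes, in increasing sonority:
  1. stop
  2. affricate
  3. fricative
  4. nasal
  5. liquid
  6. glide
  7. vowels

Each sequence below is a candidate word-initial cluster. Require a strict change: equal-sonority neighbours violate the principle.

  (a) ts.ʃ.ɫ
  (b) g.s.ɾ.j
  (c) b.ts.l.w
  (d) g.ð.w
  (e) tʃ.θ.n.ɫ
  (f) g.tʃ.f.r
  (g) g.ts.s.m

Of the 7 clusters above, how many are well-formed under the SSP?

7

(a) sonority 2-3-5: well-formed.
(b) sonority 1-3-5-6: well-formed.
(c) sonority 1-2-5-6: well-formed.
(d) sonority 1-3-6: well-formed.
(e) sonority 2-3-4-5: well-formed.
(f) sonority 1-2-3-5: well-formed.
(g) sonority 1-2-3-4: well-formed.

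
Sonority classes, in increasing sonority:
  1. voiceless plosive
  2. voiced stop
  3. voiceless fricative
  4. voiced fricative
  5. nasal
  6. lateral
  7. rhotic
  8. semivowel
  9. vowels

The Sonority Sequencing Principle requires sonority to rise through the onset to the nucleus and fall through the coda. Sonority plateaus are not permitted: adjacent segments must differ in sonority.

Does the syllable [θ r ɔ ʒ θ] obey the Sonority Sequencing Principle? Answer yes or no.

Onset: /θ/ is a voiceless fricative (sonority 3), /r/ is a rhotic (sonority 7); then the nucleus /ɔ/ (sonority 9).
Onset profile 3-7-9 — rises to the nucleus.
Coda: /ʒ/ is a voiced fricative (sonority 4), /θ/ is a voiceless fricative (sonority 3).
Coda profile 9-4-3 — falls from the nucleus.

yes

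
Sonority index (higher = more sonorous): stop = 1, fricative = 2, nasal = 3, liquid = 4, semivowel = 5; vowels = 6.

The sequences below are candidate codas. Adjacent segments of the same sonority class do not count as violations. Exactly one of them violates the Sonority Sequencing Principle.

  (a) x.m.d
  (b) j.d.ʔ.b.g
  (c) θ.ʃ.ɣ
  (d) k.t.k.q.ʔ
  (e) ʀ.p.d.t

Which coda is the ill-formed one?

a

(a) x.m.d: profile 2-3-1 — violates.
(b) j.d.ʔ.b.g: profile 5-1-1-1-1 — obeys.
(c) θ.ʃ.ɣ: profile 2-2-2 — obeys.
(d) k.t.k.q.ʔ: profile 1-1-1-1-1 — obeys.
(e) ʀ.p.d.t: profile 4-1-1-1 — obeys.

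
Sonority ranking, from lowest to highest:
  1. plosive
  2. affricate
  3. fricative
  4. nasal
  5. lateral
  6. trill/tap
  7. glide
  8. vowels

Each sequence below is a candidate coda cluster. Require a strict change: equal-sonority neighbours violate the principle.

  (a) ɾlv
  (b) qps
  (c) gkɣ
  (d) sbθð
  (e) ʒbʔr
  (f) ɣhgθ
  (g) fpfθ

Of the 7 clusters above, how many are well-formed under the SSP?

(a) 6-5-3 → obeys
(b) 1-1-3 → violates
(c) 1-1-3 → violates
(d) 3-1-3-3 → violates
(e) 3-1-1-6 → violates
(f) 3-3-1-3 → violates
(g) 3-1-3-3 → violates

1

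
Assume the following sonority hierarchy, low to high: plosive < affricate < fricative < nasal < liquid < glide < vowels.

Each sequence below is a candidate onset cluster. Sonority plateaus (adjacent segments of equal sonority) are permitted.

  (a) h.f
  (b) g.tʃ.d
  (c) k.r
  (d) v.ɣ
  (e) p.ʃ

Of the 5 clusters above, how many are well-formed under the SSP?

(a) h.f: profile 3-3 — obeys.
(b) g.tʃ.d: profile 1-2-1 — violates.
(c) k.r: profile 1-5 — obeys.
(d) v.ɣ: profile 3-3 — obeys.
(e) p.ʃ: profile 1-3 — obeys.

4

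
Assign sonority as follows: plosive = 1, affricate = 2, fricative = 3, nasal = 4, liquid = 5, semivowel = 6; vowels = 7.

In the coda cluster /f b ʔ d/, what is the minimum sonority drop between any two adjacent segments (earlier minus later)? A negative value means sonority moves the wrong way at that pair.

0

/f/ — fricative, sonority 3.
/b/ — plosive, sonority 1.
/ʔ/ — plosive, sonority 1.
/d/ — plosive, sonority 1.
/f/→/b/: change +2.
/b/→/ʔ/: change +0.
/ʔ/→/d/: change +0.
Minimum = 0.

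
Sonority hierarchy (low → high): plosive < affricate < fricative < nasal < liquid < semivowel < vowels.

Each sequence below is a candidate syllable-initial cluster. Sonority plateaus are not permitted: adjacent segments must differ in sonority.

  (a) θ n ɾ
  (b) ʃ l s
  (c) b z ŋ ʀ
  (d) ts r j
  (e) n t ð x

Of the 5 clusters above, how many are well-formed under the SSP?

(a) 3-4-5 → obeys
(b) 3-5-3 → violates
(c) 1-3-4-5 → obeys
(d) 2-5-6 → obeys
(e) 4-1-3-3 → violates

3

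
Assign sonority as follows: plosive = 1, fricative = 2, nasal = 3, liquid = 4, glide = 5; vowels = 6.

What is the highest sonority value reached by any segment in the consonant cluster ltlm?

/l/ is a liquid (sonority 4).
/t/ is a plosive (sonority 1).
/l/ is a liquid (sonority 4).
/m/ is a nasal (sonority 3).
The maximum is 4.

4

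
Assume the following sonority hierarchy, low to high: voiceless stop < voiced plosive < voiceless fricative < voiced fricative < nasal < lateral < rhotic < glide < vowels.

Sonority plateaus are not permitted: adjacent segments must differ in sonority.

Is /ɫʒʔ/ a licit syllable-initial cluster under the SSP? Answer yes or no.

/ɫ/ — lateral, sonority 6.
/ʒ/ — voiced fricative, sonority 4.
/ʔ/ — voiceless stop, sonority 1.
The profile is 6-4-1. Between /ɫ/ (6) and /ʒ/ (4) sonority does not rise, so the cluster violates the SSP.

no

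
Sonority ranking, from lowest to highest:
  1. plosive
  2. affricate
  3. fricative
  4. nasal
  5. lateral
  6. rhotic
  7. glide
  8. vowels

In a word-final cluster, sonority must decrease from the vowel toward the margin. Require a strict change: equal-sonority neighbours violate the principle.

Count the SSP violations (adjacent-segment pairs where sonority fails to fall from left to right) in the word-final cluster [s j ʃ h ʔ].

2

/s/ is a fricative (sonority 3).
/j/ is a glide (sonority 7).
/ʃ/ is a fricative (sonority 3).
/h/ is a fricative (sonority 3).
/ʔ/ is a plosive (sonority 1).
/s/→/j/: 3→7 (does not fall) — violation.
/j/→/ʃ/: 7→3 (falls) — ok.
/ʃ/→/h/: 3→3 (plateau) — violation.
/h/→/ʔ/: 3→1 (falls) — ok.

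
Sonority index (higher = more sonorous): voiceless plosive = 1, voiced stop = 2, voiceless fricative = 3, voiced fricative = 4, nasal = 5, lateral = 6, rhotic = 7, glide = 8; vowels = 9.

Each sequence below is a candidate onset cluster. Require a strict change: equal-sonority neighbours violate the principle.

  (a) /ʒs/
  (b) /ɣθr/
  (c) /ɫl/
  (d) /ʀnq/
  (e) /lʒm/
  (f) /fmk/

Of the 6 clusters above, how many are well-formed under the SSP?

0

(a) /ʒs/: profile 4-3 — violates.
(b) /ɣθr/: profile 4-3-7 — violates.
(c) /ɫl/: profile 6-6 — violates.
(d) /ʀnq/: profile 7-5-1 — violates.
(e) /lʒm/: profile 6-4-5 — violates.
(f) /fmk/: profile 3-5-1 — violates.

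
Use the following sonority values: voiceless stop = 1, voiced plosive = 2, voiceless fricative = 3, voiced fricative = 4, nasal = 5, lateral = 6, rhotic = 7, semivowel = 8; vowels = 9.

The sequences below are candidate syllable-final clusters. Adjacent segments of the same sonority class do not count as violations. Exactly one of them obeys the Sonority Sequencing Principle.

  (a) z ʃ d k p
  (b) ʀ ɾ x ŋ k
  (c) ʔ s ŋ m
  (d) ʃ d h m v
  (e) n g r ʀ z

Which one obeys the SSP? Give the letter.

a

(a) sonority 4-3-2-1-1: well-formed.
(b) sonority 7-7-3-5-1: ill-formed.
(c) sonority 1-3-5-5: ill-formed.
(d) sonority 3-2-3-5-4: ill-formed.
(e) sonority 5-2-7-7-4: ill-formed.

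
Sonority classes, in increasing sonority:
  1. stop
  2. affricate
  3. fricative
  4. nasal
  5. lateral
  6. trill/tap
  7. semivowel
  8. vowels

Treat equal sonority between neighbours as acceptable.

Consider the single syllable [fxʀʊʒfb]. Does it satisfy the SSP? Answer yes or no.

yes

Onset: /f/ is a fricative (sonority 3), /x/ is a fricative (sonority 3), /ʀ/ is a trill/tap (sonority 6); then the nucleus /ʊ/ (sonority 8).
Onset profile 3-3-6-8 — rises to the nucleus.
Coda: /ʒ/ is a fricative (sonority 3), /f/ is a fricative (sonority 3), /b/ is a stop (sonority 1).
Coda profile 8-3-3-1 — falls from the nucleus.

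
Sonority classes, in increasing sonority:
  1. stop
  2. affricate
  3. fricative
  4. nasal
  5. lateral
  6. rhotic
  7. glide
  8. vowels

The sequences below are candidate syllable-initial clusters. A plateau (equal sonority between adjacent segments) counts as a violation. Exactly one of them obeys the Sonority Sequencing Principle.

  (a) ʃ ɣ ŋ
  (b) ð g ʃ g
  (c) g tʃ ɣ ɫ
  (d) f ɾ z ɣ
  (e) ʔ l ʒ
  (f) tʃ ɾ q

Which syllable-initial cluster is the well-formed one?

(a) sonority 3-3-4: ill-formed.
(b) sonority 3-1-3-1: ill-formed.
(c) sonority 1-2-3-5: well-formed.
(d) sonority 3-6-3-3: ill-formed.
(e) sonority 1-5-3: ill-formed.
(f) sonority 2-6-1: ill-formed.

c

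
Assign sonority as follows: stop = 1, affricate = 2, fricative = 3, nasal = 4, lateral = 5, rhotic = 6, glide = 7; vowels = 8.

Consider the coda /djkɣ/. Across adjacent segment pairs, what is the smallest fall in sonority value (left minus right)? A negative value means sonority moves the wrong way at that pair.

/d/ is a stop (sonority 1).
/j/ is a glide (sonority 7).
/k/ is a stop (sonority 1).
/ɣ/ is a fricative (sonority 3).
/d/→/j/: change -6.
/j/→/k/: change +6.
/k/→/ɣ/: change -2.
Minimum = -6.

-6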